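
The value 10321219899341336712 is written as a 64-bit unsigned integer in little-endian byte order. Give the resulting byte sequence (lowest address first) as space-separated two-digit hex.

88 F0 EE 74 D0 56 3C 8F

10321219899341336712 in hexadecimal, padded to 64 bits, is 0x8F3C56D074EEF088.
Split into bytes (most-significant first): 8F 3C 56 D0 74 EE F0 88.
Little-endian stores the least-significant byte at the lowest address.
So at ascending addresses the bytes are 88 F0 EE 74 D0 56 3C 8F.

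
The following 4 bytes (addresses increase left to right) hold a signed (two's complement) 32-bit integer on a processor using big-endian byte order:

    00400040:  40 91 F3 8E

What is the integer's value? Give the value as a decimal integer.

In big-endian order the high byte comes first in memory.
The bytes are already most-significant first: 0x4091F38E.
0x4091F38E = 1083306894.

1083306894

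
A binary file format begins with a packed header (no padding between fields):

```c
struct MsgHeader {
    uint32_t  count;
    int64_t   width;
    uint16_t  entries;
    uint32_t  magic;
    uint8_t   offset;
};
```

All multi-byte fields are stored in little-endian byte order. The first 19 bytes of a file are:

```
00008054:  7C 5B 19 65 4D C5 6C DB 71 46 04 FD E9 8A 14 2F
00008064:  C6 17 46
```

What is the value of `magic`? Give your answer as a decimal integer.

398864148

`magic` follows `count` (4 B), `width` (8 B), `entries` (2 B), so it starts at offset 4 + 8 + 2 = 14 and occupies 4 bytes.
Bytes at offsets 14..17: 14 2F C6 17.
Little-endian stores the least-significant byte at the lowest address.
Reassemble most-significant byte first: 17 C6 2F 14 → 0x17C62F14.
0x17C62F14 = 398864148.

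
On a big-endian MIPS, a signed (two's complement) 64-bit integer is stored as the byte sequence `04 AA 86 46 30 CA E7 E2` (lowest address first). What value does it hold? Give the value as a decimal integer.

336228758216959970

In big-endian order the high byte comes first in memory.
The bytes are already most-significant first: 0x04AA864630CAE7E2.
0x04AA864630CAE7E2 = 336228758216959970.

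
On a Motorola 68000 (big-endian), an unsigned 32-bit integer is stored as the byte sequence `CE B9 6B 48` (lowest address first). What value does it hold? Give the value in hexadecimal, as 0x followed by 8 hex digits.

Big-endian: lowest address holds the most-significant byte.
The bytes are already most-significant first: 0xCEB96B48.

0xCEB96B48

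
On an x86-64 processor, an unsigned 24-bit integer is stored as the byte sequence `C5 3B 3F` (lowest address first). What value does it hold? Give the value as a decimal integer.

4144069

In little-endian order the low byte comes first in memory.
Reassemble most-significant byte first: 3F 3B C5 → 0x3F3BC5.
0x3F3BC5 = 4144069.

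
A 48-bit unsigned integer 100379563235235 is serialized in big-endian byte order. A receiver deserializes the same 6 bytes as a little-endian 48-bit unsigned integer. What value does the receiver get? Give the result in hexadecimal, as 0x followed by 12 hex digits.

100379563235235 in 48-bit hexadecimal is 0x5B4B703597A3.
Stored big-endian, the bytes at ascending addresses are 5B 4B 70 35 97 A3.
Read back as little-endian, the first byte is least significant, giving 0xA39735704B5B.

0xA39735704B5B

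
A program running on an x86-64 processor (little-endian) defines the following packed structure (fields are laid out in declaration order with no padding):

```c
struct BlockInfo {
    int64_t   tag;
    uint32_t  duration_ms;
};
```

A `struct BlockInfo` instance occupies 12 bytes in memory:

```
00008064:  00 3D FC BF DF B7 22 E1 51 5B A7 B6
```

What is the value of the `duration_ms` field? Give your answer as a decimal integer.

`duration_ms` follows `tag` (8 bytes), so it starts at byte offset 8 and occupies 4 bytes.
Bytes at offsets 8..11: 51 5B A7 B6.
Little-endian stores the least-significant byte at the lowest address.
Reassemble most-significant byte first: B6 A7 5B 51 → 0xB6A75B51.
0xB6A75B51 = 3064421201.

3064421201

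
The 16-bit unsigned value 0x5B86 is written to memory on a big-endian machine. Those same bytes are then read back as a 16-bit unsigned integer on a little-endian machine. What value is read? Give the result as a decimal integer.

Stored big-endian, the bytes at ascending addresses are 5B 86.
Read back as little-endian, the first byte is least significant, giving 0x865B.
0x865B = 34395.

34395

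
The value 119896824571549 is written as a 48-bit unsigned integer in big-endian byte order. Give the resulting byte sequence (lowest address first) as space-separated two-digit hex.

119896824571549 in hexadecimal, padded to 48 bits, is 0x6D0BA7A3669D.
Split into bytes (most-significant first): 6D 0B A7 A3 66 9D.
Big-endian: lowest address holds the most-significant byte.
So the memory order matches the most-significant-first order: 6D 0B A7 A3 66 9D.

6D 0B A7 A3 66 9D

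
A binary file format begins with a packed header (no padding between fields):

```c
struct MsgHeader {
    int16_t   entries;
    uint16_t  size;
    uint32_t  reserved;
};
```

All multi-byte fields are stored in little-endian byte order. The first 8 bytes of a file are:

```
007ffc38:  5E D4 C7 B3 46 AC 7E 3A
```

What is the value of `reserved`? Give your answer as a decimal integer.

`reserved` follows `entries` (2 B), `size` (2 B), so it starts at offset 2 + 2 = 4 and occupies 4 bytes.
Bytes at offsets 4..7: 46 AC 7E 3A.
Little-endian: lowest address holds the least-significant byte.
Reassemble most-significant byte first: 3A 7E AC 46 → 0x3A7EAC46.
0x3A7EAC46 = 981380166.

981380166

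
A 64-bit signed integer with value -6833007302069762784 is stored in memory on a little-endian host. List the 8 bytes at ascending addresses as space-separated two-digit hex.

Two's complement of -6833007302069762784 in 64 bits: 6833007302069762784 = 0x5ED3B7F03B84BAE0; invert → 0xA12C480FC47B451F; add 1 → 0xA12C480FC47B4520.
Split into bytes (most-significant first): A1 2C 48 0F C4 7B 45 20.
In little-endian order the low byte comes first in memory.
So at ascending addresses the bytes are 20 45 7B C4 0F 48 2C A1.

20 45 7B C4 0F 48 2C A1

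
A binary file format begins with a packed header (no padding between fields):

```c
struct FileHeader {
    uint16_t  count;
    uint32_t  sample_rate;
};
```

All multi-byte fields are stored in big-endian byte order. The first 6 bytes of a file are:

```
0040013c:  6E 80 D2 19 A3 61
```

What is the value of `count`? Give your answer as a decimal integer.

28288

`count` is the first field, at byte offset 0, occupying 2 bytes.
Bytes at offsets 0..1: 6E 80.
Big-endian stores the most-significant byte at the lowest address.
The bytes are already most-significant first: 0x6E80.
0x6E80 = 28288.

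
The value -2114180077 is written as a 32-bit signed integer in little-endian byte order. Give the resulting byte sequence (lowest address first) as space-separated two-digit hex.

13 2C FC 81

Two's complement of -2114180077 in 32 bits: 2114180077 = 0x7E03D3ED; invert → 0x81FC2C12; add 1 → 0x81FC2C13.
Split into bytes (most-significant first): 81 FC 2C 13.
Little-endian: lowest address holds the least-significant byte.
So at ascending addresses the bytes are 13 2C FC 81.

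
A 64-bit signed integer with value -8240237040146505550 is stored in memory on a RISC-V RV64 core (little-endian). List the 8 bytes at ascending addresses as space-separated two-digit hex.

Two's complement of -8240237040146505550 in 64 bits: 8240237040146505550 = 0x725B33EDEAF2DF4E; invert → 0x8DA4CC12150D20B1; add 1 → 0x8DA4CC12150D20B2.
Split into bytes (most-significant first): 8D A4 CC 12 15 0D 20 B2.
Little-endian: lowest address holds the least-significant byte.
So at ascending addresses the bytes are B2 20 0D 15 12 CC A4 8D.

B2 20 0D 15 12 CC A4 8D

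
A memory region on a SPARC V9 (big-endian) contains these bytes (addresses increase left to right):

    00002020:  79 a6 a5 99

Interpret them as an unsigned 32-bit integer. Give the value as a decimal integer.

Big-endian stores the most-significant byte at the lowest address.
The bytes are already most-significant first: 0x79A6A599.
0x79A6A599 = 2040964505.

2040964505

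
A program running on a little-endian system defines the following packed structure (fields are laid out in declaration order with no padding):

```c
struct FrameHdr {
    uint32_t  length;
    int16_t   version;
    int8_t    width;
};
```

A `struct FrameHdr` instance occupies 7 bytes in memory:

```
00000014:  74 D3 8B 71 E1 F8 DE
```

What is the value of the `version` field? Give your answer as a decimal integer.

`version` follows `length` (4 bytes), so it starts at byte offset 4 and occupies 2 bytes.
Bytes at offsets 4..5: E1 F8.
In little-endian order the low byte comes first in memory.
Reassemble most-significant byte first: F8 E1 → 0xF8E1.
Top bit is set, so as a signed 16-bit value this is 0xF8E1 − 2^16 = -1823.

-1823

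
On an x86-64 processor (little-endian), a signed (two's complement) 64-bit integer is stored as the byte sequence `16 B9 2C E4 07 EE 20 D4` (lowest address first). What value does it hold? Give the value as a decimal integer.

Little-endian stores the least-significant byte at the lowest address.
Reassemble most-significant byte first: D4 20 EE 07 E4 2C B9 16 → 0xD420EE07E42CB916.
Top bit is set, so as a signed 64-bit value this is 0xD420EE07E42CB916 − 2^64 = -3161265220753770218.

-3161265220753770218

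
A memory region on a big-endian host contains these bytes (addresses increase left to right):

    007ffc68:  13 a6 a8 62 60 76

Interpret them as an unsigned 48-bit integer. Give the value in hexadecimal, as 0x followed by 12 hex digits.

0x13A6A8626076

Big-endian: lowest address holds the most-significant byte.
The bytes are already most-significant first: 0x13A6A8626076.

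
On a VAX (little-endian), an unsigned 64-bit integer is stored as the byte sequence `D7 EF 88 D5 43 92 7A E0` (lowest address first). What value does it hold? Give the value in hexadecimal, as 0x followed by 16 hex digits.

Little-endian: lowest address holds the least-significant byte.
Reassemble most-significant byte first: E0 7A 92 43 D5 88 EF D7 → 0xE07A9243D588EFD7.

0xE07A9243D588EFD7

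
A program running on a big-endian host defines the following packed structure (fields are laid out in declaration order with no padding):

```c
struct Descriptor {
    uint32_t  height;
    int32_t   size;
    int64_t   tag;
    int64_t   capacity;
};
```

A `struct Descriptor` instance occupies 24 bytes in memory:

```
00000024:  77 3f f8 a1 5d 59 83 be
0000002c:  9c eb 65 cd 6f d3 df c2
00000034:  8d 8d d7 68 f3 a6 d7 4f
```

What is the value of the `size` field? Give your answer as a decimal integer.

`size` follows `height` (4 bytes), so it starts at byte offset 4 and occupies 4 bytes.
Bytes at offsets 4..7: 5D 59 83 BE.
In big-endian order the high byte comes first in memory.
The bytes are already most-significant first: 0x5D5983BE.
0x5D5983BE = 1566147518.

1566147518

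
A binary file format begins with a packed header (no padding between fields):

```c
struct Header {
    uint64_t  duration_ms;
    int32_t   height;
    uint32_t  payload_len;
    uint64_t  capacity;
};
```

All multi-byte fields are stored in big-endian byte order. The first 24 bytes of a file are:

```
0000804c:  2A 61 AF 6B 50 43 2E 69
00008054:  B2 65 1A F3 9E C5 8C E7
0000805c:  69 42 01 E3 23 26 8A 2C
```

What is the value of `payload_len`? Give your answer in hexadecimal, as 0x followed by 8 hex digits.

0x9EC58CE7

`payload_len` follows `duration_ms` (8 B), `height` (4 B), so it starts at offset 8 + 4 = 12 and occupies 4 bytes.
Bytes at offsets 12..15: 9E C5 8C E7.
Big-endian: lowest address holds the most-significant byte.
The bytes are already most-significant first: 0x9EC58CE7.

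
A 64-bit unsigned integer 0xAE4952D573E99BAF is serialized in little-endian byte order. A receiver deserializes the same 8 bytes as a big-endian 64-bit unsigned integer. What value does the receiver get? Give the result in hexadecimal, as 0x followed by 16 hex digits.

0xAF9BE973D55249AE

Stored little-endian, the bytes at ascending addresses are AF 9B E9 73 D5 52 49 AE.
Read back as big-endian, the last byte is least significant, giving 0xAF9BE973D55249AE.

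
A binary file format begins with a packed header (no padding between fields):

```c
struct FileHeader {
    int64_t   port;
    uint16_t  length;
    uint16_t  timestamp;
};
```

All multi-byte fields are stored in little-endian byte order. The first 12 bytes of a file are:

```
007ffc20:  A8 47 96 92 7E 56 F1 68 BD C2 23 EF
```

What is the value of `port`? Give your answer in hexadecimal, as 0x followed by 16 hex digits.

`port` is the first field, at byte offset 0, occupying 8 bytes.
Bytes at offsets 0..7: A8 47 96 92 7E 56 F1 68.
Little-endian stores the least-significant byte at the lowest address.
Reassemble most-significant byte first: 68 F1 56 7E 92 96 47 A8 → 0x68F1567E929647A8.

0x68F1567E929647A8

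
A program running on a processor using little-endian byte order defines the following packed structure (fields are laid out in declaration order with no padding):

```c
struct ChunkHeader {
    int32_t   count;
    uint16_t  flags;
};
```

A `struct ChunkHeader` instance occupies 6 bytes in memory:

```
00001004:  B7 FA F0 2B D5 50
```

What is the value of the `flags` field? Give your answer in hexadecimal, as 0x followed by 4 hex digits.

0x50D5

`flags` follows `count` (4 bytes), so it starts at byte offset 4 and occupies 2 bytes.
Bytes at offsets 4..5: D5 50.
Little-endian: lowest address holds the least-significant byte.
Reassemble most-significant byte first: 50 D5 → 0x50D5.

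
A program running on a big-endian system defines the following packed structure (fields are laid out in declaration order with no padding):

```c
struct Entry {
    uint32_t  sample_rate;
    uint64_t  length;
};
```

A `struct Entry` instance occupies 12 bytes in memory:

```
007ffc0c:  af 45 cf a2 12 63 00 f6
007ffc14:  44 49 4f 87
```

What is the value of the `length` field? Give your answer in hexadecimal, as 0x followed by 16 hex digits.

0x126300F644494F87

`length` follows `sample_rate` (4 bytes), so it starts at byte offset 4 and occupies 8 bytes.
Bytes at offsets 4..11: 12 63 00 F6 44 49 4F 87.
Big-endian stores the most-significant byte at the lowest address.
The bytes are already most-significant first: 0x126300F644494F87.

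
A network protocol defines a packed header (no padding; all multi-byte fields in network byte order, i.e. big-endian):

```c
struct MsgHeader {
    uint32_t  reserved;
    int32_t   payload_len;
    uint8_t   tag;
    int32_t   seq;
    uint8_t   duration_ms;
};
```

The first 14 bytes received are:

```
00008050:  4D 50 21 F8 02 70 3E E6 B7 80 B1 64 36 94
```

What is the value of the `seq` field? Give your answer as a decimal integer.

-2135858122

`seq` follows `reserved` (4 B), `payload_len` (4 B), `tag` (1 B), so it starts at offset 4 + 4 + 1 = 9 and occupies 4 bytes.
Bytes at offsets 9..12: 80 B1 64 36.
Big-endian stores the most-significant byte at the lowest address.
The bytes are already most-significant first: 0x80B16436.
Top bit is set, so as a signed 32-bit value this is 0x80B16436 − 2^32 = -2135858122.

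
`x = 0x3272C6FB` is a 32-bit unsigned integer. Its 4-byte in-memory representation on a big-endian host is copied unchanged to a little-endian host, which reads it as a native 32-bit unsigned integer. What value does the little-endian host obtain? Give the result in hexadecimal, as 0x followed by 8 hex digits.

Stored big-endian, the bytes at ascending addresses are 32 72 C6 FB.
Read back as little-endian, the first byte is least significant, giving 0xFBC67232.

0xFBC67232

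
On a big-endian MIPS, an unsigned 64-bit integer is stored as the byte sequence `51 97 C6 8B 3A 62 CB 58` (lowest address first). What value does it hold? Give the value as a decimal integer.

5879386139837778776

Big-endian stores the most-significant byte at the lowest address.
The bytes are already most-significant first: 0x5197C68B3A62CB58.
0x5197C68B3A62CB58 = 5879386139837778776.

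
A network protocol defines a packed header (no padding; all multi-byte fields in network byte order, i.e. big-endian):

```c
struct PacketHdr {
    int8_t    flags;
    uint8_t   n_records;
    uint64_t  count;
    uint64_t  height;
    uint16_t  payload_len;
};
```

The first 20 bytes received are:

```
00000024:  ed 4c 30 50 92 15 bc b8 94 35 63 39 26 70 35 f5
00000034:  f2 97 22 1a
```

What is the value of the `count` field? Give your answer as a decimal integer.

3481443134015575093

`count` follows `flags` (1 B), `n_records` (1 B), so it starts at offset 1 + 1 = 2 and occupies 8 bytes.
Bytes at offsets 2..9: 30 50 92 15 BC B8 94 35.
Big-endian stores the most-significant byte at the lowest address.
The bytes are already most-significant first: 0x30509215BCB89435.
0x30509215BCB89435 = 3481443134015575093.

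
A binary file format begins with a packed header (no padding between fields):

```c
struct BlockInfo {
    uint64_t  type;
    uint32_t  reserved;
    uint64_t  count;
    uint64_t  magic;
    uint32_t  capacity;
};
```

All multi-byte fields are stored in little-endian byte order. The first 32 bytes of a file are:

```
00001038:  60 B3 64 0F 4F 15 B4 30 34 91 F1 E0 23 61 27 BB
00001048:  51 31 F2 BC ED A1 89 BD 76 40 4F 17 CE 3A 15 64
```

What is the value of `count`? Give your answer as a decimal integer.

`count` follows `type` (8 B), `reserved` (4 B), so it starts at offset 8 + 4 = 12 and occupies 8 bytes.
Bytes at offsets 12..19: 23 61 27 BB 51 31 F2 BC.
Little-endian: lowest address holds the least-significant byte.
Reassemble most-significant byte first: BC F2 31 51 BB 27 61 23 → 0xBCF23151BB276123.
0xBCF23151BB276123 = 13614998850596462883.

13614998850596462883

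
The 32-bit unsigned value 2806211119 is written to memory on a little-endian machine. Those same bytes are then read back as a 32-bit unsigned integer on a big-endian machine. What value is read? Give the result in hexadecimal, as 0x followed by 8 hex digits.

0x2F6243A7

2806211119 in 32-bit hexadecimal is 0xA743622F.
Stored little-endian, the bytes at ascending addresses are 2F 62 43 A7.
Read back as big-endian, the last byte is least significant, giving 0x2F6243A7.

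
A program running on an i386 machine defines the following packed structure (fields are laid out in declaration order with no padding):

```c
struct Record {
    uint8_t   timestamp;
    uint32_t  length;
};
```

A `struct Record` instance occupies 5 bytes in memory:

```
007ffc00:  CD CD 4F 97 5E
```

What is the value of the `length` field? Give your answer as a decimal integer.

1586974669

`length` follows `timestamp` (1 byte), so it starts at byte offset 1 and occupies 4 bytes.
Bytes at offsets 1..4: CD 4F 97 5E.
In little-endian order the low byte comes first in memory.
Reassemble most-significant byte first: 5E 97 4F CD → 0x5E974FCD.
0x5E974FCD = 1586974669.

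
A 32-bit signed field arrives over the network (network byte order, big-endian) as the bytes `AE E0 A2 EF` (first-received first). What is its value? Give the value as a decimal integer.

Big-endian stores the most-significant byte at the lowest address.
The bytes are already most-significant first: 0xAEE0A2EF.
Top bit is set, so as a signed 32-bit value this is 0xAEE0A2EF − 2^32 = -1361009937.

-1361009937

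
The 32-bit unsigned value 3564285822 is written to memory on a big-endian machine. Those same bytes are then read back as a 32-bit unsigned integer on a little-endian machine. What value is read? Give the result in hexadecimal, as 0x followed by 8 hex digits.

3564285822 in 32-bit hexadecimal is 0xD472AF7E.
Stored big-endian, the bytes at ascending addresses are D4 72 AF 7E.
Read back as little-endian, the first byte is least significant, giving 0x7EAF72D4.

0x7EAF72D4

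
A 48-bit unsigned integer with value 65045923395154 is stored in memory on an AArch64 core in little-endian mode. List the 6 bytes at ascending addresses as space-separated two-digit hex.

52 76 28 AF 28 3B

65045923395154 in hexadecimal, padded to 48 bits, is 0x3B28AF287652.
Split into bytes (most-significant first): 3B 28 AF 28 76 52.
In little-endian order the low byte comes first in memory.
So at ascending addresses the bytes are 52 76 28 AF 28 3B.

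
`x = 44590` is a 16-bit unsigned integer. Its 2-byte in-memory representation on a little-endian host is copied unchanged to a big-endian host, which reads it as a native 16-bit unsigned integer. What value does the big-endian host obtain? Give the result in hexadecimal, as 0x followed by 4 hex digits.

0x2EAE

44590 in 16-bit hexadecimal is 0xAE2E.
Stored little-endian, the bytes at ascending addresses are 2E AE.
Read back as big-endian, the last byte is least significant, giving 0x2EAE.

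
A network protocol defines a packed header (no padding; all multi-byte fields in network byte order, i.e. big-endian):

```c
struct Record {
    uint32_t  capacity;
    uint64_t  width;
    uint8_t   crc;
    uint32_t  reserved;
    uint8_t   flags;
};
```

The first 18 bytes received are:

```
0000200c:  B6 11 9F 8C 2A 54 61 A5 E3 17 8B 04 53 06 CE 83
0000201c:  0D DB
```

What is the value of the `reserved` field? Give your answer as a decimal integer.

`reserved` follows `capacity` (4 B), `width` (8 B), `crc` (1 B), so it starts at offset 4 + 8 + 1 = 13 and occupies 4 bytes.
Bytes at offsets 13..16: 06 CE 83 0D.
Big-endian stores the most-significant byte at the lowest address.
The bytes are already most-significant first: 0x06CE830D.
0x06CE830D = 114197261.

114197261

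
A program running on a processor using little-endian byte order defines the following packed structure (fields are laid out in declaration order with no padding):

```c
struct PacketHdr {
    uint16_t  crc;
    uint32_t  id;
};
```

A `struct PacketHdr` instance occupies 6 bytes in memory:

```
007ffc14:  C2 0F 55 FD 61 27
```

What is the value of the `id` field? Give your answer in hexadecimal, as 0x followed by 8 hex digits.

0x2761FD55

`id` follows `crc` (2 bytes), so it starts at byte offset 2 and occupies 4 bytes.
Bytes at offsets 2..5: 55 FD 61 27.
Little-endian stores the least-significant byte at the lowest address.
Reassemble most-significant byte first: 27 61 FD 55 → 0x2761FD55.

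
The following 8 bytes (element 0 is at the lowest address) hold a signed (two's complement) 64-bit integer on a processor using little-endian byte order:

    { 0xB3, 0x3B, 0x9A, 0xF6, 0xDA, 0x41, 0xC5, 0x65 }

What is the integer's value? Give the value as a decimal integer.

7333339976938699699

Little-endian stores the least-significant byte at the lowest address.
Reassemble most-significant byte first: 65 C5 41 DA F6 9A 3B B3 → 0x65C541DAF69A3BB3.
0x65C541DAF69A3BB3 = 7333339976938699699.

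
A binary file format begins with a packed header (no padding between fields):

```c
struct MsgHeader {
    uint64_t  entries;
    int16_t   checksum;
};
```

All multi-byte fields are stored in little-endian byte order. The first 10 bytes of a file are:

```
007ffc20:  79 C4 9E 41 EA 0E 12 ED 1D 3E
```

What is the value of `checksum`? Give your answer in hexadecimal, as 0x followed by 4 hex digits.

`checksum` follows `entries` (8 bytes), so it starts at byte offset 8 and occupies 2 bytes.
Bytes at offsets 8..9: 1D 3E.
Little-endian: lowest address holds the least-significant byte.
Reassemble most-significant byte first: 3E 1D → 0x3E1D.

0x3E1D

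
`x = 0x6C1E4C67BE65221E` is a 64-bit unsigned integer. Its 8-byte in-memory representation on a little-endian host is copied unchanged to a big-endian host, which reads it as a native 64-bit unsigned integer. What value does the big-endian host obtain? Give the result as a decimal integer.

Stored little-endian, the bytes at ascending addresses are 1E 22 65 BE 67 4C 1E 6C.
Read back as big-endian, the last byte is least significant, giving 0x1E2265BE674C1E6C.
0x1E2265BE674C1E6C = 2171409838797233772.

2171409838797233772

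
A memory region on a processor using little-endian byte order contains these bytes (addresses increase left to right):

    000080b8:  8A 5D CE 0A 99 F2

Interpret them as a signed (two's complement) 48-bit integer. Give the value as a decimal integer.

In little-endian order the low byte comes first in memory.
Reassemble most-significant byte first: F2 99 0A CE 5D 8A → 0xF2990ACE5D8A.
Top bit is set, so as a signed 48-bit value this is 0xF2990ACE5D8A − 2^48 = -14735851496054.

-14735851496054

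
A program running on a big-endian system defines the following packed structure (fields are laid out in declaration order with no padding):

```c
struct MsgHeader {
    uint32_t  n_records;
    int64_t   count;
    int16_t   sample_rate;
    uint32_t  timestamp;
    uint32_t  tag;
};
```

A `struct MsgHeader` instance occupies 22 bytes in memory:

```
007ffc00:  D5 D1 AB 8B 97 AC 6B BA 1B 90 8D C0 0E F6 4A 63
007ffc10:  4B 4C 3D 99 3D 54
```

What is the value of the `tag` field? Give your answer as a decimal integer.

1033452884

`tag` follows `n_records` (4 B), `count` (8 B), `sample_rate` (2 B), `timestamp` (4 B), so it starts at offset 4 + 8 + 2 + 4 = 18 and occupies 4 bytes.
Bytes at offsets 18..21: 3D 99 3D 54.
In big-endian order the high byte comes first in memory.
The bytes are already most-significant first: 0x3D993D54.
0x3D993D54 = 1033452884.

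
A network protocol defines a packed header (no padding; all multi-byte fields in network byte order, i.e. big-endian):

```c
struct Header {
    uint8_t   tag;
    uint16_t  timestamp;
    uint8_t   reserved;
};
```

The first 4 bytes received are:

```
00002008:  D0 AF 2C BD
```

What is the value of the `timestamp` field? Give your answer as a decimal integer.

`timestamp` follows `tag` (1 byte), so it starts at byte offset 1 and occupies 2 bytes.
Bytes at offsets 1..2: AF 2C.
In big-endian order the high byte comes first in memory.
The bytes are already most-significant first: 0xAF2C.
0xAF2C = 44844.

44844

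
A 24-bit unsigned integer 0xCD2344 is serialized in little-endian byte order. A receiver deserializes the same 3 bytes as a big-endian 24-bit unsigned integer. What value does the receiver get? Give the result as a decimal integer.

4465613

Stored little-endian, the bytes at ascending addresses are 44 23 CD.
Read back as big-endian, the last byte is least significant, giving 0x4423CD.
0x4423CD = 4465613.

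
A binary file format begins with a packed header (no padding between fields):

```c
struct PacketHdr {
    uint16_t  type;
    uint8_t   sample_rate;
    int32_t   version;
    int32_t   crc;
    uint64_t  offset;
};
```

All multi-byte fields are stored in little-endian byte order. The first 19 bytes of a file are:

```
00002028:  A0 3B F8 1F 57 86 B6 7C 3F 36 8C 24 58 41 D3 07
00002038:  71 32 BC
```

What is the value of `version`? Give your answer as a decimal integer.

`version` follows `type` (2 B), `sample_rate` (1 B), so it starts at offset 2 + 1 = 3 and occupies 4 bytes.
Bytes at offsets 3..6: 1F 57 86 B6.
In little-endian order the low byte comes first in memory.
Reassemble most-significant byte first: B6 86 57 1F → 0xB686571F.
Top bit is set, so as a signed 32-bit value this is 0xB686571F − 2^32 = -1232709857.

-1232709857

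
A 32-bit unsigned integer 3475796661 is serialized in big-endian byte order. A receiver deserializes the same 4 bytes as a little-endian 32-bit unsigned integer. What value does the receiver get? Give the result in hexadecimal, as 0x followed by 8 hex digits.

0xB5722CCF

3475796661 in 32-bit hexadecimal is 0xCF2C72B5.
Stored big-endian, the bytes at ascending addresses are CF 2C 72 B5.
Read back as little-endian, the first byte is least significant, giving 0xB5722CCF.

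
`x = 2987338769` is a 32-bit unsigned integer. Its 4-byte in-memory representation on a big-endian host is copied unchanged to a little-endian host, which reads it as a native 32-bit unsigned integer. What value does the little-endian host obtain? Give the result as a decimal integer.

2987338769 in 32-bit hexadecimal is 0xB20F2C11.
Stored big-endian, the bytes at ascending addresses are B2 0F 2C 11.
Read back as little-endian, the first byte is least significant, giving 0x112C0FB2.
0x112C0FB2 = 288100274.

288100274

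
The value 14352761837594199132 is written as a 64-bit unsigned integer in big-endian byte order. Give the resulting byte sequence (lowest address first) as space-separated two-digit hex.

C7 2F 40 D8 DB 95 C4 5C

14352761837594199132 in hexadecimal, padded to 64 bits, is 0xC72F40D8DB95C45C.
Split into bytes (most-significant first): C7 2F 40 D8 DB 95 C4 5C.
Big-endian stores the most-significant byte at the lowest address.
So the memory order matches the most-significant-first order: C7 2F 40 D8 DB 95 C4 5C.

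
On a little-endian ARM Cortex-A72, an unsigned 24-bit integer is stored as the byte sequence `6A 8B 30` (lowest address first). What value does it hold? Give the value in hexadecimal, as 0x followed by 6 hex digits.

Little-endian: lowest address holds the least-significant byte.
Reassemble most-significant byte first: 30 8B 6A → 0x308B6A.

0x308B6A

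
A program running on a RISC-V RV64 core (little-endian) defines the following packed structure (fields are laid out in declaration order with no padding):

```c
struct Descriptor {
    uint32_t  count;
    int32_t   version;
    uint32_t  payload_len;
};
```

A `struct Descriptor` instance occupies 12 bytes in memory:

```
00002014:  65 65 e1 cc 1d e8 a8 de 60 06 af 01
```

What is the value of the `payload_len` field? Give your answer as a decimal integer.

`payload_len` follows `count` (4 B), `version` (4 B), so it starts at offset 4 + 4 = 8 and occupies 4 bytes.
Bytes at offsets 8..11: 60 06 AF 01.
In little-endian order the low byte comes first in memory.
Reassemble most-significant byte first: 01 AF 06 60 → 0x01AF0660.
0x01AF0660 = 28247648.

28247648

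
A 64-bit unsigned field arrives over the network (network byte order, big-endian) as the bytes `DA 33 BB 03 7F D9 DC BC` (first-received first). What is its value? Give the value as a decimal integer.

Big-endian stores the most-significant byte at the lowest address.
The bytes are already most-significant first: 0xDA33BB037FD9DCBC.
0xDA33BB037FD9DCBC = 15723116347784813756.

15723116347784813756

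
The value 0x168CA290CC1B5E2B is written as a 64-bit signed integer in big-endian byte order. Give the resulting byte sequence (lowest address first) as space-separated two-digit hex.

16 8C A2 90 CC 1B 5E 2B

Split into bytes (most-significant first): 16 8C A2 90 CC 1B 5E 2B.
Big-endian stores the most-significant byte at the lowest address.
So the memory order matches the most-significant-first order: 16 8C A2 90 CC 1B 5E 2B.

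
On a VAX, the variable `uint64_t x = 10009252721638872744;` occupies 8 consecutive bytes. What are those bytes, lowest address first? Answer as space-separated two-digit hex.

10009252721638872744 in hexadecimal, padded to 64 bits, is 0x8AE80251AC6596A8.
Split into bytes (most-significant first): 8A E8 02 51 AC 65 96 A8.
Little-endian: lowest address holds the least-significant byte.
So at ascending addresses the bytes are A8 96 65 AC 51 02 E8 8A.

A8 96 65 AC 51 02 E8 8A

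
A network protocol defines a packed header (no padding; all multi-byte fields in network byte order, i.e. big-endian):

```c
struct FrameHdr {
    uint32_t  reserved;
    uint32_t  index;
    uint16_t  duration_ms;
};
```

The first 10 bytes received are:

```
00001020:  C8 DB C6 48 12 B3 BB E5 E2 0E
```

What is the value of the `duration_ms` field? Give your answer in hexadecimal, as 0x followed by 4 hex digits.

0xE20E

`duration_ms` follows `reserved` (4 B), `index` (4 B), so it starts at offset 4 + 4 = 8 and occupies 2 bytes.
Bytes at offsets 8..9: E2 0E.
In big-endian order the high byte comes first in memory.
The bytes are already most-significant first: 0xE20E.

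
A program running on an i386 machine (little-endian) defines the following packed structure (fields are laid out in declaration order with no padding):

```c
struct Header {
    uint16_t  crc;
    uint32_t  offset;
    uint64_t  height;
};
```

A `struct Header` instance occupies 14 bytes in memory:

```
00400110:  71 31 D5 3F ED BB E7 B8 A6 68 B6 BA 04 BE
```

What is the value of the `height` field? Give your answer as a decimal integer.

`height` follows `crc` (2 B), `offset` (4 B), so it starts at offset 2 + 4 = 6 and occupies 8 bytes.
Bytes at offsets 6..13: E7 B8 A6 68 B6 BA 04 BE.
Little-endian: lowest address holds the least-significant byte.
Reassemble most-significant byte first: BE 04 BA B6 68 A6 B8 E7 → 0xBE04BAB668A6B8E7.
0xBE04BAB668A6B8E7 = 13692274059715721447.

13692274059715721447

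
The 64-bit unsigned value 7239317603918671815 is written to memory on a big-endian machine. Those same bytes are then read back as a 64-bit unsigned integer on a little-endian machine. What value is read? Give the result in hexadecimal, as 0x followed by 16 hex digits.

0xC7EFCD5501397764

7239317603918671815 in 64-bit hexadecimal is 0x6477390155CDEFC7.
Stored big-endian, the bytes at ascending addresses are 64 77 39 01 55 CD EF C7.
Read back as little-endian, the first byte is least significant, giving 0xC7EFCD5501397764.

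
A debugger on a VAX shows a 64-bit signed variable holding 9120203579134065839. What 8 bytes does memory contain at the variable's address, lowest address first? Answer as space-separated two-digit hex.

9120203579134065839 in hexadecimal, padded to 64 bits, is 0x7E9178D595883CAF.
Split into bytes (most-significant first): 7E 91 78 D5 95 88 3C AF.
Little-endian stores the least-significant byte at the lowest address.
So at ascending addresses the bytes are AF 3C 88 95 D5 78 91 7E.

AF 3C 88 95 D5 78 91 7E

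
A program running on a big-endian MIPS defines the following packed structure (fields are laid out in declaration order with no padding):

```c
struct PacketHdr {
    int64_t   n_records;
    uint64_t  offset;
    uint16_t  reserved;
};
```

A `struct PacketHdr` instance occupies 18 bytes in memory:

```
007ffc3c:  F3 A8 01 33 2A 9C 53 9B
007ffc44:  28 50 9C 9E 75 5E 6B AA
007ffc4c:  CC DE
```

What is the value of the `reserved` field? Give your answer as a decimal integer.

`reserved` follows `n_records` (8 B), `offset` (8 B), so it starts at offset 8 + 8 = 16 and occupies 2 bytes.
Bytes at offsets 16..17: CC DE.
Big-endian: lowest address holds the most-significant byte.
The bytes are already most-significant first: 0xCCDE.
0xCCDE = 52446.

52446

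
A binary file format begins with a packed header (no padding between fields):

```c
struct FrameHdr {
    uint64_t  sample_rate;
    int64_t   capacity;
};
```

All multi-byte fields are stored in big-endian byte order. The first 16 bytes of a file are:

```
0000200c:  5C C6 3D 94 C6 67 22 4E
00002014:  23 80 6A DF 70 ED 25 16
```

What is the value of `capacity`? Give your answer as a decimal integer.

2558162096251282710

`capacity` follows `sample_rate` (8 bytes), so it starts at byte offset 8 and occupies 8 bytes.
Bytes at offsets 8..15: 23 80 6A DF 70 ED 25 16.
Big-endian: lowest address holds the most-significant byte.
The bytes are already most-significant first: 0x23806ADF70ED2516.
0x23806ADF70ED2516 = 2558162096251282710.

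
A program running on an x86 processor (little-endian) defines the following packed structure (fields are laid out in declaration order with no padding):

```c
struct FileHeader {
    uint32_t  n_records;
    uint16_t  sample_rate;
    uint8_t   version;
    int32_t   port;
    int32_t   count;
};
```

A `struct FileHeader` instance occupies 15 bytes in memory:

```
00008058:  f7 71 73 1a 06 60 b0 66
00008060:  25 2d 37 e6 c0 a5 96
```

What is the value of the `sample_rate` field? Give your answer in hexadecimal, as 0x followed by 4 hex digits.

0x6006

`sample_rate` follows `n_records` (4 bytes), so it starts at byte offset 4 and occupies 2 bytes.
Bytes at offsets 4..5: 06 60.
Little-endian: lowest address holds the least-significant byte.
Reassemble most-significant byte first: 60 06 → 0x6006.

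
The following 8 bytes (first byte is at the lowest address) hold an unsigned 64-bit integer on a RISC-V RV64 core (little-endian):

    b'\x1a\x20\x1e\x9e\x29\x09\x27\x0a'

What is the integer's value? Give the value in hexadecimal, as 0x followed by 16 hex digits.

In little-endian order the low byte comes first in memory.
Reassemble most-significant byte first: 0A 27 09 29 9E 1E 20 1A → 0x0A2709299E1E201A.

0x0A2709299E1E201A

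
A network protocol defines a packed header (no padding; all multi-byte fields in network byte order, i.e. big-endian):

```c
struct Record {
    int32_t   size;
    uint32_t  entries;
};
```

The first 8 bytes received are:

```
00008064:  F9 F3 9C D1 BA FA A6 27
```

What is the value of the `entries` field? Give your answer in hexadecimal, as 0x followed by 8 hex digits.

`entries` follows `size` (4 bytes), so it starts at byte offset 4 and occupies 4 bytes.
Bytes at offsets 4..7: BA FA A6 27.
In big-endian order the high byte comes first in memory.
The bytes are already most-significant first: 0xBAFAA627.

0xBAFAA627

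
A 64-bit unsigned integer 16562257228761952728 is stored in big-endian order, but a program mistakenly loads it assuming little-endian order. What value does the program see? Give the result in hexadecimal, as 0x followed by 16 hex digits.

16562257228761952728 in 64-bit hexadecimal is 0xE5D8F532EF0071D8.
Stored big-endian, the bytes at ascending addresses are E5 D8 F5 32 EF 00 71 D8.
Read back as little-endian, the first byte is least significant, giving 0xD87100EF32F5D8E5.

0xD87100EF32F5D8E5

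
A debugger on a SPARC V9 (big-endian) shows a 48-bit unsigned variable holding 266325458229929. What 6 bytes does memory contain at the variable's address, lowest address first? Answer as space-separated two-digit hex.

F2 38 BA 55 1A A9

266325458229929 in hexadecimal, padded to 48 bits, is 0xF238BA551AA9.
Split into bytes (most-significant first): F2 38 BA 55 1A A9.
Big-endian: lowest address holds the most-significant byte.
So the memory order matches the most-significant-first order: F2 38 BA 55 1A A9.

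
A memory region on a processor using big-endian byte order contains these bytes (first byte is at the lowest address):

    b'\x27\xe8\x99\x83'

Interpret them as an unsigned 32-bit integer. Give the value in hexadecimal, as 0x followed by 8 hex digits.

In big-endian order the high byte comes first in memory.
The bytes are already most-significant first: 0x27E89983.

0x27E89983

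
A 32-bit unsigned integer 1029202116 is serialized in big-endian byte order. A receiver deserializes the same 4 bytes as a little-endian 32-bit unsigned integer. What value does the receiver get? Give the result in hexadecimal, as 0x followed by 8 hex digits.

1029202116 in 32-bit hexadecimal is 0x3D5860C4.
Stored big-endian, the bytes at ascending addresses are 3D 58 60 C4.
Read back as little-endian, the first byte is least significant, giving 0xC460583D.

0xC460583D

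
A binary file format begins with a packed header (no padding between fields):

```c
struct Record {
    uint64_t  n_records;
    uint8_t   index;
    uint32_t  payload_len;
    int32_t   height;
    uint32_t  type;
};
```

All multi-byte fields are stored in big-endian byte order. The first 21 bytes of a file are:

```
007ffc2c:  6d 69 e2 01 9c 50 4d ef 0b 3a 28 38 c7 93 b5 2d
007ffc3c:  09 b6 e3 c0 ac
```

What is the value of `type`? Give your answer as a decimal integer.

`type` follows `n_records` (8 B), `index` (1 B), `payload_len` (4 B), `height` (4 B), so it starts at offset 8 + 1 + 4 + 4 = 17 and occupies 4 bytes.
Bytes at offsets 17..20: B6 E3 C0 AC.
In big-endian order the high byte comes first in memory.
The bytes are already most-significant first: 0xB6E3C0AC.
0xB6E3C0AC = 3068379308.

3068379308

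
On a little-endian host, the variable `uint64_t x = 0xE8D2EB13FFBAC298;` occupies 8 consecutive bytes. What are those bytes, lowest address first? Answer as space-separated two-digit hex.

98 C2 BA FF 13 EB D2 E8

Split into bytes (most-significant first): E8 D2 EB 13 FF BA C2 98.
Little-endian stores the least-significant byte at the lowest address.
So at ascending addresses the bytes are 98 C2 BA FF 13 EB D2 E8.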